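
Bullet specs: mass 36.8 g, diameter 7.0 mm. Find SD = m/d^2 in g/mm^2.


SD = m/d^2 = 36.8/7.0^2 = 0.751 g/mm^2

0.751 g/mm^2


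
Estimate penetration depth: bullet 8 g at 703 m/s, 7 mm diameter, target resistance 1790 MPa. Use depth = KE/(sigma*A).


A = pi*(d/2)^2 = pi*(7/2)^2 = 38.4845 mm^2
E = 0.5*m*v^2 = 0.5*0.008*703^2 = 1976.84 J
depth = E/(sigma*A) = 1976.84 J / (1790 MPa * 38.4845 mm^2) = 1976.84/(1790 * 38.4845) m = 0.0286967 m ≈ 28.7 mm

28.7 mm


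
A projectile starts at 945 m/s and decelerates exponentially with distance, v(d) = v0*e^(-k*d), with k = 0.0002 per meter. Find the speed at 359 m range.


v = v0*exp(-k*d) = 945*exp(-0.0002*359) = 879.5 m/s

879.5 m/s


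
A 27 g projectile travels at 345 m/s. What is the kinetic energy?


E = 0.5*m*v^2 = 0.5*0.027*345^2 = 1607 J

1607 J


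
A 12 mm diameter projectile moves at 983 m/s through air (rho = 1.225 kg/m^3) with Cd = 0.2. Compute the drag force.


A = pi*(d/2)^2 = pi*(12/2000)^2 = 1.13097e-04 m^2
Fd = 0.5*Cd*rho*A*v^2 = 0.5*0.2*1.225*1.13097e-04*983^2 = 13.39 N

13.39 N


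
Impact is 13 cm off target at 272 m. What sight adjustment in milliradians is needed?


1 mrad subtends 1 cm per 10 m of range, so adj = error_cm / (dist_m / 10) = 13 / (272/10) = 0.4779 mrad

0.4779 mrad


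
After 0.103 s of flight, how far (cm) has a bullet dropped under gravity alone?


drop = 0.5*g*t^2 = 0.5*9.81*0.103^2 = 0.0520371 m ≈ 5.204 cm

5.204 cm


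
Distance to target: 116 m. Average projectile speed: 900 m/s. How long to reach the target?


t = d/v = 116/900 = 0.1289 s

0.1289 s


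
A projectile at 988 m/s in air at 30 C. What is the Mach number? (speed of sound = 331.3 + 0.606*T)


a = 331.3 + 0.606*(30) = 349.48 m/s
M = v/a = 988/349.48 = 2.827

2.827


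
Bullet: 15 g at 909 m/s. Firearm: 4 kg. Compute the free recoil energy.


v_r = m_p*v_p/m_gun = 0.015*909/4 = 3.40875 m/s, E_r = 0.5*m_gun*v_r^2 = 0.5*4*3.40875^2 = 23.24 J

23.24 J


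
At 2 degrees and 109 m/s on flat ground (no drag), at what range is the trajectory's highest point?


R = v0^2*sin(2*theta)/g = 109^2*sin(2*2°)/9.81 = 84.4828 m
apex_dist = R/2 = 84.4828/2 = 42.24 m

42.24 m


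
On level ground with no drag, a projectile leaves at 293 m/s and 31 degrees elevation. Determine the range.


R = v0^2 * sin(2*theta) / g = 293^2 * sin(2*31°) / 9.81 = 7727 m

7727 m


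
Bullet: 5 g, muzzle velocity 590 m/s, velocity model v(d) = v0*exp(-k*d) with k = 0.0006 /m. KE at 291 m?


v = v0*exp(-k*d) = 590*exp(-0.0006*291) = 495.478 m/s
E = 0.5*m*v^2 = 0.5*0.005*495.478^2 = 613.7 J

613.7 J


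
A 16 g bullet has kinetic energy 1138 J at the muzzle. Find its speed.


v = sqrt(2*E/m) = sqrt(2*1138/0.016) = 377.2 m/s

377.2 m/s


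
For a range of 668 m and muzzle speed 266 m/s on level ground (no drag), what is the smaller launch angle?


sin(2*theta) = R*g/v0^2 = 668*9.81/266^2 = 0.0926152, theta = arcsin(0.0926152)/2 = 2.657°

2.657 degrees


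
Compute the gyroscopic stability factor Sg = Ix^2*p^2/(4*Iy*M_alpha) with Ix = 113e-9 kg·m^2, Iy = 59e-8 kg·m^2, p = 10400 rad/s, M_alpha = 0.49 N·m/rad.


Sg = Ix^2 * p^2 / (4 * Iy * M_alpha) = (113e-9)^2 * 10400^2 / (4 * 59e-8 * 0.49) = 1.194

1.194


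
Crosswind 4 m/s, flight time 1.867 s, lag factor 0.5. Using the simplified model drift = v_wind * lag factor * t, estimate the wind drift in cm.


drift = v_wind * lag * t = 4 * 0.5 * 1.867 = 3.734 m ≈ 373.4 cm

373.4 cm


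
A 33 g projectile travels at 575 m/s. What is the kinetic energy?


E = 0.5*m*v^2 = 0.5*0.033*575^2 = 5455 J

5455 J


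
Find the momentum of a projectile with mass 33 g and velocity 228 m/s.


p = m*v = 0.033*228 = 7.524 kg·m/s

7.524 kg·m/s


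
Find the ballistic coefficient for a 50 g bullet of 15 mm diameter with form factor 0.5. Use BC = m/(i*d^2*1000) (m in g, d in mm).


BC = m/(i*d^2*1000) = 50/(0.5 * 15^2 * 1000) = 0.0004444

0.0004444


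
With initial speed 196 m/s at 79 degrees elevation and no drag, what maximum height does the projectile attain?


H = (v0*sin(theta))^2 / (2g) = (196*sin(79°))^2 / (2*9.81) = 1887 m

1887 m


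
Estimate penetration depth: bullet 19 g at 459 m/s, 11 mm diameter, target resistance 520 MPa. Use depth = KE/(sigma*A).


A = pi*(d/2)^2 = pi*(11/2)^2 = 95.0332 mm^2
E = 0.5*m*v^2 = 0.5*0.019*459^2 = 2001.47 J
depth = E/(sigma*A) = 2001.47 J / (520 MPa * 95.0332 mm^2) = 2001.47/(520 * 95.0332) m = 0.0405014 m ≈ 40.5 mm

40.5 mm


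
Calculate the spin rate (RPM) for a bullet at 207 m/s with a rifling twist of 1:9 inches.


twist_m = 9*0.0254 = 0.2286 m
spin = v/twist = 207/0.2286 = 905.5118 rev/s
RPM = spin*60 = 905.5118*60 ≈ 54331 RPM

54331 RPM


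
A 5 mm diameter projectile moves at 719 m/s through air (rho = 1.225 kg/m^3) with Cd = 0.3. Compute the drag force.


A = pi*(d/2)^2 = pi*(5/2000)^2 = 1.96350e-05 m^2
Fd = 0.5*Cd*rho*A*v^2 = 0.5*0.3*1.225*1.96350e-05*719^2 = 1.865 N

1.865 N


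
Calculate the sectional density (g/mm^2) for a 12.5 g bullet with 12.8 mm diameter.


SD = m/d^2 = 12.5/12.8^2 = 0.07629 g/mm^2

0.07629 g/mm^2


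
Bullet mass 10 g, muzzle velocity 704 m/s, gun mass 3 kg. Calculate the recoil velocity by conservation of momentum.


v_recoil = m_p * v_p / m_gun = 0.01 * 704 / 3 = 2.347 m/s

2.347 m/s


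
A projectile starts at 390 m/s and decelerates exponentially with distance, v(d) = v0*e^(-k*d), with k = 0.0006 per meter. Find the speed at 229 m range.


v = v0*exp(-k*d) = 390*exp(-0.0006*229) = 339.9 m/s

339.9 m/s


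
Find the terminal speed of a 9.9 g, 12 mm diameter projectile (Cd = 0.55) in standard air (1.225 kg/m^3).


A = pi*(d/2)^2 = pi*(12/2000)^2 = 1.13097e-04 m^2
vt = sqrt(2mg/(Cd*rho*A)) = sqrt(2*0.0099*9.81/(0.55 * 1.225 * 1.13097e-04)) = 50.49 m/s

50.49 m/s


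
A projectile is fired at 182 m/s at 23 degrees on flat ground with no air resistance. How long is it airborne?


T = 2*v0*sin(theta)/g = 2*182*sin(23°)/9.81 = 14.5 s

14.5 s


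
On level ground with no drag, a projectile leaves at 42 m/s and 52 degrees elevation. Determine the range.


R = v0^2 * sin(2*theta) / g = 42^2 * sin(2*52°) / 9.81 = 174.5 m

174.5 m


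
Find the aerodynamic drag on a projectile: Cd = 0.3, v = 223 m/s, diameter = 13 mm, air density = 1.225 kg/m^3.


A = pi*(d/2)^2 = pi*(13/2000)^2 = 1.32732e-04 m^2
Fd = 0.5*Cd*rho*A*v^2 = 0.5*0.3*1.225*1.32732e-04*223^2 = 1.213 N

1.213 N


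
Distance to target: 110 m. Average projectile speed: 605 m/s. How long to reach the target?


t = d/v = 110/605 = 0.1818 s

0.1818 s


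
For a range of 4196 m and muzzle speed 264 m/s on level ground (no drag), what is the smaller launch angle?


sin(2*theta) = R*g/v0^2 = 4196*9.81/264^2 = 0.590604, theta = arcsin(0.590604)/2 = 18.1°

18.1 degrees


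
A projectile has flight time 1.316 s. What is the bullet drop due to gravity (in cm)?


drop = 0.5*g*t^2 = 0.5*9.81*1.316^2 = 8.49475 m ≈ 849.5 cm

849.5 cm


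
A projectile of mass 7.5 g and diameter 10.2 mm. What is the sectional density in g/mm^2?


SD = m/d^2 = 7.5/10.2^2 = 0.07209 g/mm^2

0.07209 g/mm^2


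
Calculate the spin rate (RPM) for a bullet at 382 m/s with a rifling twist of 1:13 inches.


twist_m = 13*0.0254 = 0.3302 m
spin = v/twist = 382/0.3302 = 1156.875 rev/s
RPM = spin*60 = 1156.875*60 ≈ 69412 RPM

69412 RPM


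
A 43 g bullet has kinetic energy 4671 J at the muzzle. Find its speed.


v = sqrt(2*E/m) = sqrt(2*4671/0.043) = 466.1 m/s

466.1 m/s


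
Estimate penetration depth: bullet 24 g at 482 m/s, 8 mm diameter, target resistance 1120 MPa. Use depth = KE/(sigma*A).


A = pi*(d/2)^2 = pi*(8/2)^2 = 50.2655 mm^2
E = 0.5*m*v^2 = 0.5*0.024*482^2 = 2787.89 J
depth = E/(sigma*A) = 2787.89 J / (1120 MPa * 50.2655 mm^2) = 2787.89/(1120 * 50.2655) m = 0.0495208 m ≈ 49.52 mm

49.52 mm


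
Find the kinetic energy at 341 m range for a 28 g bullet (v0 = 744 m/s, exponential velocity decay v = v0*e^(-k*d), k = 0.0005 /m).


v = v0*exp(-k*d) = 744*exp(-0.0005*341) = 627.373 m/s
E = 0.5*m*v^2 = 0.5*0.028*627.373^2 = 5510 J

5510 J


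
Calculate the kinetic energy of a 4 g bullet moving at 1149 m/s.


E = 0.5*m*v^2 = 0.5*0.004*1149^2 = 2640 J

2640 J


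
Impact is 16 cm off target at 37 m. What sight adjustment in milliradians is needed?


1 mrad subtends 1 cm per 10 m of range, so adj = error_cm / (dist_m / 10) = 16 / (37/10) = 4.324 mrad

4.324 mrad


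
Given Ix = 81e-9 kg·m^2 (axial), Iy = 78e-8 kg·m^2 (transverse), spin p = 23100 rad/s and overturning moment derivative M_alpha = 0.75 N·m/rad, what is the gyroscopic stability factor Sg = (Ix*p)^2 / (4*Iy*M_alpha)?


Sg = Ix^2 * p^2 / (4 * Iy * M_alpha) = (81e-9)^2 * 23100^2 / (4 * 78e-8 * 0.75) = 1.496

1.496


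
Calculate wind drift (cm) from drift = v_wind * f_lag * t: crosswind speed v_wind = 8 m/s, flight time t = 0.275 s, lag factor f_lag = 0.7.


drift = v_wind * lag * t = 8 * 0.7 * 0.275 = 1.54 m ≈ 154 cm

154 cm


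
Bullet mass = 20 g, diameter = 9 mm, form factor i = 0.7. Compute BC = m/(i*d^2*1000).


BC = m/(i*d^2*1000) = 20/(0.7 * 9^2 * 1000) = 0.0003527

0.0003527


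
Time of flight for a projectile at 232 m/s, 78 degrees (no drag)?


T = 2*v0*sin(theta)/g = 2*232*sin(78°)/9.81 = 46.27 s

46.27 s


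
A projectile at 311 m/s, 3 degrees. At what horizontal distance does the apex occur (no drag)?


R = v0^2*sin(2*theta)/g = 311^2*sin(2*3°)/9.81 = 1030.59 m
apex_dist = R/2 = 1030.59/2 = 515.3 m

515.3 m


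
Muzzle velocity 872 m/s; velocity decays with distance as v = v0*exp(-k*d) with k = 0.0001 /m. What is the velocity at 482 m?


v = v0*exp(-k*d) = 872*exp(-0.0001*482) = 831 m/s

831 m/s


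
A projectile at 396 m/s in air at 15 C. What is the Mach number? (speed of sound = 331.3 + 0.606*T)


a = 331.3 + 0.606*(15) = 340.39 m/s
M = v/a = 396/340.39 = 1.163

1.163


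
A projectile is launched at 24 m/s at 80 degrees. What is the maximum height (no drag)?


H = (v0*sin(theta))^2 / (2g) = (24*sin(80°))^2 / (2*9.81) = 28.47 m

28.47 m


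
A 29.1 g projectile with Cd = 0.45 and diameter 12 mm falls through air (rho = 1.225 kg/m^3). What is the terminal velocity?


A = pi*(d/2)^2 = pi*(12/2000)^2 = 1.13097e-04 m^2
vt = sqrt(2mg/(Cd*rho*A)) = sqrt(2*0.0291*9.81/(0.45 * 1.225 * 1.13097e-04)) = 95.7 m/s

95.7 m/s


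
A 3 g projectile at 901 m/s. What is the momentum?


p = m*v = 0.003*901 = 2.703 kg·m/s

2.703 kg·m/s


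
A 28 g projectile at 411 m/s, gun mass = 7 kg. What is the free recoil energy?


v_r = m_p*v_p/m_gun = 0.028*411/7 = 1.644 m/s, E_r = 0.5*m_gun*v_r^2 = 0.5*7*1.644^2 = 9.46 J

9.46 J


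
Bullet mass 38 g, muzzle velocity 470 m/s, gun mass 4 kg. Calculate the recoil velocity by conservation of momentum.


v_recoil = m_p * v_p / m_gun = 0.038 * 470 / 4 = 4.465 m/s

4.465 m/s


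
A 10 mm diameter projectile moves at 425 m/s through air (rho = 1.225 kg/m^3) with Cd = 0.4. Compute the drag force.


A = pi*(d/2)^2 = pi*(10/2000)^2 = 7.85398e-05 m^2
Fd = 0.5*Cd*rho*A*v^2 = 0.5*0.4*1.225*7.85398e-05*425^2 = 3.476 N

3.476 N


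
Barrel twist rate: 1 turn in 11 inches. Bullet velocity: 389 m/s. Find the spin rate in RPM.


twist_m = 11*0.0254 = 0.2794 m
spin = v/twist = 389/0.2794 = 1392.269 rev/s
RPM = spin*60 = 1392.269*60 ≈ 83536 RPM

83536 RPM


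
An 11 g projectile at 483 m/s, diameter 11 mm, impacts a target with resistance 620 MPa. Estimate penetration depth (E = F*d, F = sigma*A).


A = pi*(d/2)^2 = pi*(11/2)^2 = 95.0332 mm^2
E = 0.5*m*v^2 = 0.5*0.011*483^2 = 1283.09 J
depth = E/(sigma*A) = 1283.09 J / (620 MPa * 95.0332 mm^2) = 1283.09/(620 * 95.0332) m = 0.0217766 m ≈ 21.78 mm

21.78 mm


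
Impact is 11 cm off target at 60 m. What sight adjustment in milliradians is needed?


1 mrad subtends 1 cm per 10 m of range, so adj = error_cm / (dist_m / 10) = 11 / (60/10) = 1.833 mrad

1.833 mrad


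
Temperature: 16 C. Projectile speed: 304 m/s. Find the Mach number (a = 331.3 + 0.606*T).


a = 331.3 + 0.606*(16) = 340.996 m/s
M = v/a = 304/340.996 = 0.8915

0.8915


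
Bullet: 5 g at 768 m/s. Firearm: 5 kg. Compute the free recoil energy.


v_r = m_p*v_p/m_gun = 0.005*768/5 = 0.768 m/s, E_r = 0.5*m_gun*v_r^2 = 0.5*5*0.768^2 = 1.475 J

1.475 J


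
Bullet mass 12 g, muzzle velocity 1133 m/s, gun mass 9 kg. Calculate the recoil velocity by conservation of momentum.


v_recoil = m_p * v_p / m_gun = 0.012 * 1133 / 9 = 1.511 m/s

1.511 m/s


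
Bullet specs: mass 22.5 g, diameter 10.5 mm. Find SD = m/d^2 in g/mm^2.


SD = m/d^2 = 22.5/10.5^2 = 0.2041 g/mm^2

0.2041 g/mm^2


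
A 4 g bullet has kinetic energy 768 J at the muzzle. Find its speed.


v = sqrt(2*E/m) = sqrt(2*768/0.004) = 619.7 m/s

619.7 m/s


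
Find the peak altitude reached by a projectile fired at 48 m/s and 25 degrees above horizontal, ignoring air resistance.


H = (v0*sin(theta))^2 / (2g) = (48*sin(25°))^2 / (2*9.81) = 20.97 m

20.97 m


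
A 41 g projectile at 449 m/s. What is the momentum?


p = m*v = 0.041*449 = 18.41 kg·m/s

18.41 kg·m/s


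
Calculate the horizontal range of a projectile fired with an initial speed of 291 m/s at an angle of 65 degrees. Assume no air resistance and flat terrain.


R = v0^2 * sin(2*theta) / g = 291^2 * sin(2*65°) / 9.81 = 6613 m

6613 m


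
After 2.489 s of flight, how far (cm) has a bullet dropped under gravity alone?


drop = 0.5*g*t^2 = 0.5*9.81*2.489^2 = 30.3871 m ≈ 3039 cm

3039 cm


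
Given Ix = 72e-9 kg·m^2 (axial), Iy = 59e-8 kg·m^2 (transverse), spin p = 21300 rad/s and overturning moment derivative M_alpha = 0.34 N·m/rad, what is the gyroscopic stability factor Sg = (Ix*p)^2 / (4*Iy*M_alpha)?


Sg = Ix^2 * p^2 / (4 * Iy * M_alpha) = (72e-9)^2 * 21300^2 / (4 * 59e-8 * 0.34) = 2.931

2.931


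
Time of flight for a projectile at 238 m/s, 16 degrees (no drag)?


T = 2*v0*sin(theta)/g = 2*238*sin(16°)/9.81 = 13.37 s

13.37 s


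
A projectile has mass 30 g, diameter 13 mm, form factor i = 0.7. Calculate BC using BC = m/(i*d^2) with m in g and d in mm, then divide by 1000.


BC = m/(i*d^2*1000) = 30/(0.7 * 13^2 * 1000) = 0.0002536

0.0002536


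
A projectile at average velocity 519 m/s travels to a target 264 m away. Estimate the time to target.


t = d/v = 264/519 = 0.5087 s

0.5087 s


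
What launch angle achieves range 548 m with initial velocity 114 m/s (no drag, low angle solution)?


sin(2*theta) = R*g/v0^2 = 548*9.81/114^2 = 0.413657, theta = arcsin(0.413657)/2 = 12.22°

12.22 degrees


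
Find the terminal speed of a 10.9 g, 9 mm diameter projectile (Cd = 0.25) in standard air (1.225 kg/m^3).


A = pi*(d/2)^2 = pi*(9/2000)^2 = 6.36173e-05 m^2
vt = sqrt(2mg/(Cd*rho*A)) = sqrt(2*0.0109*9.81/(0.25 * 1.225 * 6.36173e-05)) = 104.8 m/s

104.8 m/s


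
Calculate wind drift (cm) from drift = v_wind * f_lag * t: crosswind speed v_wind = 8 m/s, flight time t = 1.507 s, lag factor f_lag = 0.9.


drift = v_wind * lag * t = 8 * 0.9 * 1.507 = 10.8504 m ≈ 1085 cm

1085 cm


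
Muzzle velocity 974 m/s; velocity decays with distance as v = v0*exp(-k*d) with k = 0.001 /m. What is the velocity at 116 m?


v = v0*exp(-k*d) = 974*exp(-0.001*116) = 867.3 m/s

867.3 m/s


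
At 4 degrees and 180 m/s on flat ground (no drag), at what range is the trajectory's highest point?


R = v0^2*sin(2*theta)/g = 180^2*sin(2*4°)/9.81 = 459.654 m
apex_dist = R/2 = 459.654/2 = 229.8 m

229.8 m


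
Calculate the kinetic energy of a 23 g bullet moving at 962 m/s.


E = 0.5*m*v^2 = 0.5*0.023*962^2 = 10643 J

10643 J


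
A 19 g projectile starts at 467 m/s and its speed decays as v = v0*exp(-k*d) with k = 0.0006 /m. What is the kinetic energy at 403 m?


v = v0*exp(-k*d) = 467*exp(-0.0006*403) = 366.695 m/s
E = 0.5*m*v^2 = 0.5*0.019*366.695^2 = 1277 J

1277 J


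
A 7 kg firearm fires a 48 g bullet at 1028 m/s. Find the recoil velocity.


v_recoil = m_p * v_p / m_gun = 0.048 * 1028 / 7 = 7.049 m/s

7.049 m/s


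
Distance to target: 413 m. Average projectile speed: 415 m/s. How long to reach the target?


t = d/v = 413/415 = 0.9952 s

0.9952 s


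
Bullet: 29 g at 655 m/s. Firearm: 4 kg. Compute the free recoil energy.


v_r = m_p*v_p/m_gun = 0.029*655/4 = 4.74875 m/s, E_r = 0.5*m_gun*v_r^2 = 0.5*4*4.74875^2 = 45.1 J

45.1 J


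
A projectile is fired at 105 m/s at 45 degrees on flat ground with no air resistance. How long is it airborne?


T = 2*v0*sin(theta)/g = 2*105*sin(45°)/9.81 = 15.14 s

15.14 s


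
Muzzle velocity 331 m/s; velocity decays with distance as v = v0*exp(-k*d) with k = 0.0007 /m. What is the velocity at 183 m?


v = v0*exp(-k*d) = 331*exp(-0.0007*183) = 291.2 m/s

291.2 m/s


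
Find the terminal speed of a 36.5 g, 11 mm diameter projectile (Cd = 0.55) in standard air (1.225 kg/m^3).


A = pi*(d/2)^2 = pi*(11/2000)^2 = 9.50332e-05 m^2
vt = sqrt(2mg/(Cd*rho*A)) = sqrt(2*0.0365*9.81/(0.55 * 1.225 * 9.50332e-05)) = 105.8 m/s

105.8 m/s


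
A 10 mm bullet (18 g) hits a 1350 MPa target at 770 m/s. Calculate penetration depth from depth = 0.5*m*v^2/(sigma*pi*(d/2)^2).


A = pi*(d/2)^2 = pi*(10/2)^2 = 78.5398 mm^2
E = 0.5*m*v^2 = 0.5*0.018*770^2 = 5336.1 J
depth = E/(sigma*A) = 5336.1 J / (1350 MPa * 78.5398 mm^2) = 5336.1/(1350 * 78.5398) m = 0.0503269 m ≈ 50.33 mm

50.33 mm


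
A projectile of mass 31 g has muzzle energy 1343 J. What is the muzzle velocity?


v = sqrt(2*E/m) = sqrt(2*1343/0.031) = 294.4 m/s

294.4 m/s


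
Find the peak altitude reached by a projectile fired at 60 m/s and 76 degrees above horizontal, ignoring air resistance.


H = (v0*sin(theta))^2 / (2g) = (60*sin(76°))^2 / (2*9.81) = 172.7 m

172.7 m


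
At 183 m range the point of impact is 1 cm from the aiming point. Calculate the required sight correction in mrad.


1 mrad subtends 1 cm per 10 m of range, so adj = error_cm / (dist_m / 10) = 1 / (183/10) = 0.05464 mrad

0.05464 mrad


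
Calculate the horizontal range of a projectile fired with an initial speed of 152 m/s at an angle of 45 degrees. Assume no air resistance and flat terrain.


R = v0^2 * sin(2*theta) / g = 152^2 * sin(2*45°) / 9.81 = 2355 m

2355 m


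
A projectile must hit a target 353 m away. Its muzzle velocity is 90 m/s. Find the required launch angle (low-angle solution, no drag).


sin(2*theta) = R*g/v0^2 = 353*9.81/90^2 = 0.427522, theta = arcsin(0.427522)/2 = 12.66°

12.66 degrees


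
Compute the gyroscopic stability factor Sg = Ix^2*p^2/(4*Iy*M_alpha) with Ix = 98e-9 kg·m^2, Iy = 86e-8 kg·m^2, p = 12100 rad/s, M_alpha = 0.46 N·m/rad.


Sg = Ix^2 * p^2 / (4 * Iy * M_alpha) = (98e-9)^2 * 12100^2 / (4 * 86e-8 * 0.46) = 0.8886

0.8886


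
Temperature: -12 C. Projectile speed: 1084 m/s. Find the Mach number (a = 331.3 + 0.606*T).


a = 331.3 + 0.606*(-12) = 324.028 m/s
M = v/a = 1084/324.028 = 3.345

3.345


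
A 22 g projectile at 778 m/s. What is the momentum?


p = m*v = 0.022*778 = 17.12 kg·m/s

17.12 kg·m/s


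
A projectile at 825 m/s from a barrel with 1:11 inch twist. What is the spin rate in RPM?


twist_m = 11*0.0254 = 0.2794 m
spin = v/twist = 825/0.2794 = 2952.756 rev/s
RPM = spin*60 = 2952.756*60 ≈ 177165 RPM

177165 RPM


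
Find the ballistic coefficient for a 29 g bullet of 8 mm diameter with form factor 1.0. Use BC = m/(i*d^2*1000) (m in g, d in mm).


BC = m/(i*d^2*1000) = 29/(1.0 * 8^2 * 1000) = 0.0004531

0.0004531


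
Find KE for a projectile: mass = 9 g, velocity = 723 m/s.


E = 0.5*m*v^2 = 0.5*0.009*723^2 = 2352 J

2352 J


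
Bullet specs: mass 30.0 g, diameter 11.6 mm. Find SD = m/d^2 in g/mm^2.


SD = m/d^2 = 30.0/11.6^2 = 0.2229 g/mm^2

0.2229 g/mm^2


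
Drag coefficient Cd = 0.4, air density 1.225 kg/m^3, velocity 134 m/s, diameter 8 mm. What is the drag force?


A = pi*(d/2)^2 = pi*(8/2000)^2 = 5.02655e-05 m^2
Fd = 0.5*Cd*rho*A*v^2 = 0.5*0.4*1.225*5.02655e-05*134^2 = 0.2211 N

0.2211 N


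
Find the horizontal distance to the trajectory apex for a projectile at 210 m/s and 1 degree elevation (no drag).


R = v0^2*sin(2*theta)/g = 210^2*sin(2*1°)/9.81 = 156.888 m
apex_dist = R/2 = 156.888/2 = 78.44 m

78.44 m


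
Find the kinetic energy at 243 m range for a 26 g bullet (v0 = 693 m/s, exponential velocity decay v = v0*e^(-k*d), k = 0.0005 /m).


v = v0*exp(-k*d) = 693*exp(-0.0005*243) = 613.715 m/s
E = 0.5*m*v^2 = 0.5*0.026*613.715^2 = 4896 J

4896 J


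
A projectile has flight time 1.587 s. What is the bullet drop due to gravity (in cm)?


drop = 0.5*g*t^2 = 0.5*9.81*1.587^2 = 12.3536 m ≈ 1235 cm

1235 cm


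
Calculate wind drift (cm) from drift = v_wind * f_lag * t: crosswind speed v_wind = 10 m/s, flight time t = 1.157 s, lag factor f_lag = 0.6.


drift = v_wind * lag * t = 10 * 0.6 * 1.157 = 6.942 m ≈ 694.2 cm

694.2 cm


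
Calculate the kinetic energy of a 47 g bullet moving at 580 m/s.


E = 0.5*m*v^2 = 0.5*0.047*580^2 = 7905 J

7905 J


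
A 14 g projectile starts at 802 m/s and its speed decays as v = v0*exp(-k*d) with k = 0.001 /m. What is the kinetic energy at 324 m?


v = v0*exp(-k*d) = 802*exp(-0.001*324) = 580.047 m/s
E = 0.5*m*v^2 = 0.5*0.014*580.047^2 = 2355 J

2355 J


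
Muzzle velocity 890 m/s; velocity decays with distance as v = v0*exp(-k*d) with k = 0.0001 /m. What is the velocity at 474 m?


v = v0*exp(-k*d) = 890*exp(-0.0001*474) = 848.8 m/s

848.8 m/s


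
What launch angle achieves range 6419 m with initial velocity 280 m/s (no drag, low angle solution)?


sin(2*theta) = R*g/v0^2 = 6419*9.81/280^2 = 0.803194, theta = arcsin(0.803194)/2 = 26.72°

26.72 degrees


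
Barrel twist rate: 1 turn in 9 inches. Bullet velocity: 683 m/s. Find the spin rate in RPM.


twist_m = 9*0.0254 = 0.2286 m
spin = v/twist = 683/0.2286 = 2987.752 rev/s
RPM = spin*60 = 2987.752*60 ≈ 179265 RPM

179265 RPM


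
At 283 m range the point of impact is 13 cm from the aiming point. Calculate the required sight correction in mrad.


1 mrad subtends 1 cm per 10 m of range, so adj = error_cm / (dist_m / 10) = 13 / (283/10) = 0.4594 mrad

0.4594 mrad


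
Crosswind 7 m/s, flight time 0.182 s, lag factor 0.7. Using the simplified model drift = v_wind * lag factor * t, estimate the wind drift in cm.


drift = v_wind * lag * t = 7 * 0.7 * 0.182 = 0.8918 m ≈ 89.18 cm

89.18 cm


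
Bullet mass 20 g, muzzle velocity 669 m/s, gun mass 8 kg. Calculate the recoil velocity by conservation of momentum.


v_recoil = m_p * v_p / m_gun = 0.02 * 669 / 8 = 1.673 m/s

1.673 m/s


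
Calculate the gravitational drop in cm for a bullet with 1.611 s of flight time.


drop = 0.5*g*t^2 = 0.5*9.81*1.611^2 = 12.73 m ≈ 1273 cm

1273 cm


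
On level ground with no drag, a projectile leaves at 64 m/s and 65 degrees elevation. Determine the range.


R = v0^2 * sin(2*theta) / g = 64^2 * sin(2*65°) / 9.81 = 319.8 m

319.8 m


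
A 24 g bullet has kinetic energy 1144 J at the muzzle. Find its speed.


v = sqrt(2*E/m) = sqrt(2*1144/0.024) = 308.8 m/s

308.8 m/s


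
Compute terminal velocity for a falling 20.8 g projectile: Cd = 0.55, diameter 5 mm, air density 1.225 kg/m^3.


A = pi*(d/2)^2 = pi*(5/2000)^2 = 1.96350e-05 m^2
vt = sqrt(2mg/(Cd*rho*A)) = sqrt(2*0.0208*9.81/(0.55 * 1.225 * 1.96350e-05)) = 175.6 m/s

175.6 m/s


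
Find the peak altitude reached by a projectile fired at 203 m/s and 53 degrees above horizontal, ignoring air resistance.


H = (v0*sin(theta))^2 / (2g) = (203*sin(53°))^2 / (2*9.81) = 1340 m

1340 m


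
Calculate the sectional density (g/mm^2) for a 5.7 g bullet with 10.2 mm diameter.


SD = m/d^2 = 5.7/10.2^2 = 0.05479 g/mm^2

0.05479 g/mm^2


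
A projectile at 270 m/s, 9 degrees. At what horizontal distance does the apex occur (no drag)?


R = v0^2*sin(2*theta)/g = 270^2*sin(2*9°)/9.81 = 2296.36 m
apex_dist = R/2 = 2296.36/2 = 1148 m

1148 m


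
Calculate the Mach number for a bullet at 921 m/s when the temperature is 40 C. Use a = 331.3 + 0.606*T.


a = 331.3 + 0.606*(40) = 355.54 m/s
M = v/a = 921/355.54 = 2.59

2.59


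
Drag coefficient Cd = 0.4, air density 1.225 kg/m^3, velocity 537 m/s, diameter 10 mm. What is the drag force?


A = pi*(d/2)^2 = pi*(10/2000)^2 = 7.85398e-05 m^2
Fd = 0.5*Cd*rho*A*v^2 = 0.5*0.4*1.225*7.85398e-05*537^2 = 5.549 N

5.549 N


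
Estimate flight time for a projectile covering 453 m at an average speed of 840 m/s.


t = d/v = 453/840 = 0.5393 s

0.5393 s


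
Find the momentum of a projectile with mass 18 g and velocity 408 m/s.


p = m*v = 0.018*408 = 7.344 kg·m/s

7.344 kg·m/s


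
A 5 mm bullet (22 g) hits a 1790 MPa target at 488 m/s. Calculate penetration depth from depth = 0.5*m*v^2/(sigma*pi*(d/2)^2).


A = pi*(d/2)^2 = pi*(5/2)^2 = 19.635 mm^2
E = 0.5*m*v^2 = 0.5*0.022*488^2 = 2619.58 J
depth = E/(sigma*A) = 2619.58 J / (1790 MPa * 19.635 mm^2) = 2619.58/(1790 * 19.635) m = 0.0745331 m ≈ 74.53 mm

74.53 mm


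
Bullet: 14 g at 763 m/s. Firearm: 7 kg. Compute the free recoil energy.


v_r = m_p*v_p/m_gun = 0.014*763/7 = 1.526 m/s, E_r = 0.5*m_gun*v_r^2 = 0.5*7*1.526^2 = 8.15 J

8.15 J


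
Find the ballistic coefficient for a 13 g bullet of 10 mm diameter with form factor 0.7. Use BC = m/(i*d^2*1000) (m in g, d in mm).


BC = m/(i*d^2*1000) = 13/(0.7 * 10^2 * 1000) = 0.0001857

0.0001857


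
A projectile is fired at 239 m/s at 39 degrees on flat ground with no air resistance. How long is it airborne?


T = 2*v0*sin(theta)/g = 2*239*sin(39°)/9.81 = 30.66 s

30.66 s


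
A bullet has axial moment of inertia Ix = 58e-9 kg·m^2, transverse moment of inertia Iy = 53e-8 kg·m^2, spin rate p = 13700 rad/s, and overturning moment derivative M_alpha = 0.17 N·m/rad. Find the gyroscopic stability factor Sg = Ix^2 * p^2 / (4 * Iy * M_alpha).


Sg = Ix^2 * p^2 / (4 * Iy * M_alpha) = (58e-9)^2 * 13700^2 / (4 * 53e-8 * 0.17) = 1.752

1.752


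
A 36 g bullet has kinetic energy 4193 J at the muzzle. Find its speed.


v = sqrt(2*E/m) = sqrt(2*4193/0.036) = 482.6 m/s

482.6 m/s


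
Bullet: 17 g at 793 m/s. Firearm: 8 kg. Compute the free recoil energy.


v_r = m_p*v_p/m_gun = 0.017*793/8 = 1.68513 m/s, E_r = 0.5*m_gun*v_r^2 = 0.5*8*1.68513^2 = 11.36 J

11.36 J


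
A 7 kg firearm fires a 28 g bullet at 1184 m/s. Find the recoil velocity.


v_recoil = m_p * v_p / m_gun = 0.028 * 1184 / 7 = 4.736 m/s

4.736 m/s


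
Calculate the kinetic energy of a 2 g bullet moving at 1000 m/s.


E = 0.5*m*v^2 = 0.5*0.002*1000^2 = 1000 J

1000 J


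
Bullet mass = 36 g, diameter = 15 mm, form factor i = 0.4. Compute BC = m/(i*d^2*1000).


BC = m/(i*d^2*1000) = 36/(0.4 * 15^2 * 1000) = 0.0004

0.0004


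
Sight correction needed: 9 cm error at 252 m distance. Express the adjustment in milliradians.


1 mrad subtends 1 cm per 10 m of range, so adj = error_cm / (dist_m / 10) = 9 / (252/10) = 0.3571 mrad

0.3571 mrad


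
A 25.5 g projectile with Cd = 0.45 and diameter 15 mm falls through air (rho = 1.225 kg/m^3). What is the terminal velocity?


A = pi*(d/2)^2 = pi*(15/2000)^2 = 1.76715e-04 m^2
vt = sqrt(2mg/(Cd*rho*A)) = sqrt(2*0.0255*9.81/(0.45 * 1.225 * 1.76715e-04)) = 71.67 m/s

71.67 m/s


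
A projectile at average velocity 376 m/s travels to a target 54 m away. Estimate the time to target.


t = d/v = 54/376 = 0.1436 s

0.1436 s


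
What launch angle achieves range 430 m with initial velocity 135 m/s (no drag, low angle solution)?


sin(2*theta) = R*g/v0^2 = 430*9.81/135^2 = 0.231457, theta = arcsin(0.231457)/2 = 6.691°

6.691 degrees


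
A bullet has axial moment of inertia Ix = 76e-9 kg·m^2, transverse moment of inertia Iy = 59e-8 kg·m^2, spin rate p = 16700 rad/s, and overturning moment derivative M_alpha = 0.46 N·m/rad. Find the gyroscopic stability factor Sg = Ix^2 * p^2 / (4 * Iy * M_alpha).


Sg = Ix^2 * p^2 / (4 * Iy * M_alpha) = (76e-9)^2 * 16700^2 / (4 * 59e-8 * 0.46) = 1.484

1.484


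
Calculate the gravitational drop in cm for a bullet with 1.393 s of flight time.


drop = 0.5*g*t^2 = 0.5*9.81*1.393^2 = 9.5179 m ≈ 951.8 cm

951.8 cm


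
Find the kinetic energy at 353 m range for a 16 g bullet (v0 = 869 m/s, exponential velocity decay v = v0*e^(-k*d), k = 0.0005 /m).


v = v0*exp(-k*d) = 869*exp(-0.0005*353) = 728.395 m/s
E = 0.5*m*v^2 = 0.5*0.016*728.395^2 = 4244 J

4244 J


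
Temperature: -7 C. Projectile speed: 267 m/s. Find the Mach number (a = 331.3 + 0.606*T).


a = 331.3 + 0.606*(-7) = 327.058 m/s
M = v/a = 267/327.058 = 0.8164

0.8164


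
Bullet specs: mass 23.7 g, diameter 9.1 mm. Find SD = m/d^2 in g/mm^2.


SD = m/d^2 = 23.7/9.1^2 = 0.2862 g/mm^2

0.2862 g/mm^2


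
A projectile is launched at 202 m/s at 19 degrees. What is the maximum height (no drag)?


H = (v0*sin(theta))^2 / (2g) = (202*sin(19°))^2 / (2*9.81) = 220.4 m

220.4 m


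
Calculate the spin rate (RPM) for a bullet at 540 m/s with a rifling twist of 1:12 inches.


twist_m = 12*0.0254 = 0.3048 m
spin = v/twist = 540/0.3048 = 1771.654 rev/s
RPM = spin*60 = 1771.654*60 ≈ 106299 RPM

106299 RPM


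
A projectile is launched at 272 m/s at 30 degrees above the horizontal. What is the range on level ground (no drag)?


R = v0^2 * sin(2*theta) / g = 272^2 * sin(2*30°) / 9.81 = 6531 m

6531 m


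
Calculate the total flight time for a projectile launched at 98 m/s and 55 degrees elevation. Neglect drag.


T = 2*v0*sin(theta)/g = 2*98*sin(55°)/9.81 = 16.37 s

16.37 s


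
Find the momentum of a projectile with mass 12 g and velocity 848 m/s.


p = m*v = 0.012*848 = 10.18 kg·m/s

10.18 kg·m/s


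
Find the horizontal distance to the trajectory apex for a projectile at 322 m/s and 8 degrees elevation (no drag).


R = v0^2*sin(2*theta)/g = 322^2*sin(2*8°)/9.81 = 2913.27 m
apex_dist = R/2 = 2913.27/2 = 1457 m

1457 m


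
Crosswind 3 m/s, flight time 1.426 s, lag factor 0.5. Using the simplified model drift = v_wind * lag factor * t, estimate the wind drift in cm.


drift = v_wind * lag * t = 3 * 0.5 * 1.426 = 2.139 m ≈ 213.9 cm

213.9 cm


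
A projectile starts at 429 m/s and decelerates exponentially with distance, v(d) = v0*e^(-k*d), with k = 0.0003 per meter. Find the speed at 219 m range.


v = v0*exp(-k*d) = 429*exp(-0.0003*219) = 401.7 m/s

401.7 m/s


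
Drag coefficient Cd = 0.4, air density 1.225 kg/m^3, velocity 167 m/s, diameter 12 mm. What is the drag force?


A = pi*(d/2)^2 = pi*(12/2000)^2 = 1.13097e-04 m^2
Fd = 0.5*Cd*rho*A*v^2 = 0.5*0.4*1.225*1.13097e-04*167^2 = 0.7728 N

0.7728 N


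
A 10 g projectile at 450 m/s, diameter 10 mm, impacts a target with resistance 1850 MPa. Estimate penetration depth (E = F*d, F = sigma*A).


A = pi*(d/2)^2 = pi*(10/2)^2 = 78.5398 mm^2
E = 0.5*m*v^2 = 0.5*0.01*450^2 = 1012.5 J
depth = E/(sigma*A) = 1012.5 J / (1850 MPa * 78.5398 mm^2) = 1012.5/(1850 * 78.5398) m = 0.00696841 m ≈ 6.968 mm

6.968 mm


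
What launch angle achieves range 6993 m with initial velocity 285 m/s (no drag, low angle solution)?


sin(2*theta) = R*g/v0^2 = 6993*9.81/285^2 = 0.844584, theta = arcsin(0.844584)/2 = 28.81°

28.81 degrees


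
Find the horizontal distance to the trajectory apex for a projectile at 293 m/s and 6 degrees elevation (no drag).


R = v0^2*sin(2*theta)/g = 293^2*sin(2*6°)/9.81 = 1819.47 m
apex_dist = R/2 = 1819.47/2 = 909.7 m

909.7 m


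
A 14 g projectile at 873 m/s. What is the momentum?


p = m*v = 0.014*873 = 12.22 kg·m/s

12.22 kg·m/s


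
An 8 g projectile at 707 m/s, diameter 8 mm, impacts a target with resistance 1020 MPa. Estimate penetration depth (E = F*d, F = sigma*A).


A = pi*(d/2)^2 = pi*(8/2)^2 = 50.2655 mm^2
E = 0.5*m*v^2 = 0.5*0.008*707^2 = 1999.4 J
depth = E/(sigma*A) = 1999.4 J / (1020 MPa * 50.2655 mm^2) = 1999.4/(1020 * 50.2655) m = 0.0389968 m ≈ 39 mm

39 mm


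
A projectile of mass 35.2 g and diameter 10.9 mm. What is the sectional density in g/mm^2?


SD = m/d^2 = 35.2/10.9^2 = 0.2963 g/mm^2

0.2963 g/mm^2


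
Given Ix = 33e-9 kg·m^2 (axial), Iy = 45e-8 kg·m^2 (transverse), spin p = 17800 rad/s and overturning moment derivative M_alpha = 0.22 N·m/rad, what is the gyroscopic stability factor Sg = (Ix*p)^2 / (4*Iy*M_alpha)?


Sg = Ix^2 * p^2 / (4 * Iy * M_alpha) = (33e-9)^2 * 17800^2 / (4 * 45e-8 * 0.22) = 0.8713

0.8713


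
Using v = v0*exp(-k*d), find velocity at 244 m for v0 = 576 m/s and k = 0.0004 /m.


v = v0*exp(-k*d) = 576*exp(-0.0004*244) = 522.4 m/s

522.4 m/s


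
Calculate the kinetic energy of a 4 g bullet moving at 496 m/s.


E = 0.5*m*v^2 = 0.5*0.004*496^2 = 492 J

492 J


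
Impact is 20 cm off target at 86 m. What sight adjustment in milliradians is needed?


1 mrad subtends 1 cm per 10 m of range, so adj = error_cm / (dist_m / 10) = 20 / (86/10) = 2.326 mrad

2.326 mrad


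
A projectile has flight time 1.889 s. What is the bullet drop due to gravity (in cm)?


drop = 0.5*g*t^2 = 0.5*9.81*1.889^2 = 17.5026 m ≈ 1750 cm

1750 cm


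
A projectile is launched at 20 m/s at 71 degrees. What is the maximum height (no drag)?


H = (v0*sin(theta))^2 / (2g) = (20*sin(71°))^2 / (2*9.81) = 18.23 m

18.23 m


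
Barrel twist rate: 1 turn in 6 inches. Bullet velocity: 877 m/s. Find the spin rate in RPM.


twist_m = 6*0.0254 = 0.1524 m
spin = v/twist = 877/0.1524 = 5754.593 rev/s
RPM = spin*60 = 5754.593*60 ≈ 345276 RPM

345276 RPM


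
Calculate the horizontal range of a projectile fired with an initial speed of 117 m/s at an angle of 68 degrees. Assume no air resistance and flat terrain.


R = v0^2 * sin(2*theta) / g = 117^2 * sin(2*68°) / 9.81 = 969.3 m

969.3 m


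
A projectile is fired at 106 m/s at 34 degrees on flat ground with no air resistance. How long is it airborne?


T = 2*v0*sin(theta)/g = 2*106*sin(34°)/9.81 = 12.08 s

12.08 s


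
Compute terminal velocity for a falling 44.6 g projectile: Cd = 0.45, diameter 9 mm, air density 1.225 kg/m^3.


A = pi*(d/2)^2 = pi*(9/2000)^2 = 6.36173e-05 m^2
vt = sqrt(2mg/(Cd*rho*A)) = sqrt(2*0.0446*9.81/(0.45 * 1.225 * 6.36173e-05)) = 158 m/s

158 m/s


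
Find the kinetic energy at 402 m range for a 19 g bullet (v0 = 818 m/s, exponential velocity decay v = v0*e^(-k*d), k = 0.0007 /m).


v = v0*exp(-k*d) = 818*exp(-0.0007*402) = 617.366 m/s
E = 0.5*m*v^2 = 0.5*0.019*617.366^2 = 3621 J

3621 J


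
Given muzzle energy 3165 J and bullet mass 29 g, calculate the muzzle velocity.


v = sqrt(2*E/m) = sqrt(2*3165/0.029) = 467.2 m/s

467.2 m/s


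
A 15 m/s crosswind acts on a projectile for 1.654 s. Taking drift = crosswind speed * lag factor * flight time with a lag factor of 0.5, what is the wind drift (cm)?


drift = v_wind * lag * t = 15 * 0.5 * 1.654 = 12.405 m ≈ 1240 cm

1240 cm


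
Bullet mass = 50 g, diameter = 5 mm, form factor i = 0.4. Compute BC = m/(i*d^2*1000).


BC = m/(i*d^2*1000) = 50/(0.4 * 5^2 * 1000) = 0.005

0.005


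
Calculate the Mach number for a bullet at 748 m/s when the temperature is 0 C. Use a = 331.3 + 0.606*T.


a = 331.3 + 0.606*(0) = 331.3 m/s
M = v/a = 748/331.3 = 2.258

2.258


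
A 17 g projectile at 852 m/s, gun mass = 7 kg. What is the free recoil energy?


v_r = m_p*v_p/m_gun = 0.017*852/7 = 2.06914 m/s, E_r = 0.5*m_gun*v_r^2 = 0.5*7*2.06914^2 = 14.98 J

14.98 J


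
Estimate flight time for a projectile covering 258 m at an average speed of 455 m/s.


t = d/v = 258/455 = 0.567 s

0.567 s


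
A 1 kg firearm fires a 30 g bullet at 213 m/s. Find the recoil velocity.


v_recoil = m_p * v_p / m_gun = 0.03 * 213 / 1 = 6.39 m/s

6.39 m/s


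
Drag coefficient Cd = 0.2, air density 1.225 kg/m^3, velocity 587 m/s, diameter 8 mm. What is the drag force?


A = pi*(d/2)^2 = pi*(8/2000)^2 = 5.02655e-05 m^2
Fd = 0.5*Cd*rho*A*v^2 = 0.5*0.2*1.225*5.02655e-05*587^2 = 2.122 N

2.122 N


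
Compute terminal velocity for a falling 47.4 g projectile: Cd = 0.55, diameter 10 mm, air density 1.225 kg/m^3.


A = pi*(d/2)^2 = pi*(10/2000)^2 = 7.85398e-05 m^2
vt = sqrt(2mg/(Cd*rho*A)) = sqrt(2*0.0474*9.81/(0.55 * 1.225 * 7.85398e-05)) = 132.6 m/s

132.6 m/s


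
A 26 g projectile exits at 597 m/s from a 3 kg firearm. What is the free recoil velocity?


v_recoil = m_p * v_p / m_gun = 0.026 * 597 / 3 = 5.174 m/s

5.174 m/s


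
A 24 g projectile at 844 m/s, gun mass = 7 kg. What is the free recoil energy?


v_r = m_p*v_p/m_gun = 0.024*844/7 = 2.89371 m/s, E_r = 0.5*m_gun*v_r^2 = 0.5*7*2.89371^2 = 29.31 J

29.31 J


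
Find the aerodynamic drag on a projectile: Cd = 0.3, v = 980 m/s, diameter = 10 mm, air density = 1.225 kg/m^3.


A = pi*(d/2)^2 = pi*(10/2000)^2 = 7.85398e-05 m^2
Fd = 0.5*Cd*rho*A*v^2 = 0.5*0.3*1.225*7.85398e-05*980^2 = 13.86 N

13.86 N


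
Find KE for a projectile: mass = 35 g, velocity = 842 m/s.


E = 0.5*m*v^2 = 0.5*0.035*842^2 = 12407 J

12407 J


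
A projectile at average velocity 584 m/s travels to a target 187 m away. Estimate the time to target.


t = d/v = 187/584 = 0.3202 s

0.3202 s


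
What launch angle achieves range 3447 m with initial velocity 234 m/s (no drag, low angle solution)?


sin(2*theta) = R*g/v0^2 = 3447*9.81/234^2 = 0.617559, theta = arcsin(0.617559)/2 = 19.07°

19.07 degrees


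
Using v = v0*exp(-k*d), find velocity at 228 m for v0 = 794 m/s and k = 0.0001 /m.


v = v0*exp(-k*d) = 794*exp(-0.0001*228) = 776.1 m/s

776.1 m/s


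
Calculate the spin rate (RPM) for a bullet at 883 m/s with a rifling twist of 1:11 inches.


twist_m = 11*0.0254 = 0.2794 m
spin = v/twist = 883/0.2794 = 3160.344 rev/s
RPM = spin*60 = 3160.344*60 ≈ 189621 RPM

189621 RPM


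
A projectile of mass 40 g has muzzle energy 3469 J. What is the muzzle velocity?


v = sqrt(2*E/m) = sqrt(2*3469/0.04) = 416.5 m/s

416.5 m/s


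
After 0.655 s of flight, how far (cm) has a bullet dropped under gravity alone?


drop = 0.5*g*t^2 = 0.5*9.81*0.655^2 = 2.10437 m ≈ 210.4 cm

210.4 cm


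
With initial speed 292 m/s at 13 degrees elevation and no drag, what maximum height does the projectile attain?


H = (v0*sin(theta))^2 / (2g) = (292*sin(13°))^2 / (2*9.81) = 219.9 m

219.9 m


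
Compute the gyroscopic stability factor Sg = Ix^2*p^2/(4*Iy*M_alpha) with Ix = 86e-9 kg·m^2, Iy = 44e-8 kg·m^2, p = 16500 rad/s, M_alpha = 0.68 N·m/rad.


Sg = Ix^2 * p^2 / (4 * Iy * M_alpha) = (86e-9)^2 * 16500^2 / (4 * 44e-8 * 0.68) = 1.682

1.682


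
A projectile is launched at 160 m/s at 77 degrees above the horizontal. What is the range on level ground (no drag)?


R = v0^2 * sin(2*theta) / g = 160^2 * sin(2*77°) / 9.81 = 1144 m

1144 m


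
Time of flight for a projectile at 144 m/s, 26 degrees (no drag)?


T = 2*v0*sin(theta)/g = 2*144*sin(26°)/9.81 = 12.87 s

12.87 s


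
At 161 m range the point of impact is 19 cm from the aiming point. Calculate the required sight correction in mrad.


1 mrad subtends 1 cm per 10 m of range, so adj = error_cm / (dist_m / 10) = 19 / (161/10) = 1.18 mrad

1.18 mrad


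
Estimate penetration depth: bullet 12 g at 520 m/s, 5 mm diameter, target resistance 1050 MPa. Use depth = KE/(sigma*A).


A = pi*(d/2)^2 = pi*(5/2)^2 = 19.635 mm^2
E = 0.5*m*v^2 = 0.5*0.012*520^2 = 1622.4 J
depth = E/(sigma*A) = 1622.4 J / (1050 MPa * 19.635 mm^2) = 1622.4/(1050 * 19.635) m = 0.0786935 m ≈ 78.69 mm

78.69 mm


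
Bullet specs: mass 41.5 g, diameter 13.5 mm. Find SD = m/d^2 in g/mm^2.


SD = m/d^2 = 41.5/13.5^2 = 0.2277 g/mm^2

0.2277 g/mm^2
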